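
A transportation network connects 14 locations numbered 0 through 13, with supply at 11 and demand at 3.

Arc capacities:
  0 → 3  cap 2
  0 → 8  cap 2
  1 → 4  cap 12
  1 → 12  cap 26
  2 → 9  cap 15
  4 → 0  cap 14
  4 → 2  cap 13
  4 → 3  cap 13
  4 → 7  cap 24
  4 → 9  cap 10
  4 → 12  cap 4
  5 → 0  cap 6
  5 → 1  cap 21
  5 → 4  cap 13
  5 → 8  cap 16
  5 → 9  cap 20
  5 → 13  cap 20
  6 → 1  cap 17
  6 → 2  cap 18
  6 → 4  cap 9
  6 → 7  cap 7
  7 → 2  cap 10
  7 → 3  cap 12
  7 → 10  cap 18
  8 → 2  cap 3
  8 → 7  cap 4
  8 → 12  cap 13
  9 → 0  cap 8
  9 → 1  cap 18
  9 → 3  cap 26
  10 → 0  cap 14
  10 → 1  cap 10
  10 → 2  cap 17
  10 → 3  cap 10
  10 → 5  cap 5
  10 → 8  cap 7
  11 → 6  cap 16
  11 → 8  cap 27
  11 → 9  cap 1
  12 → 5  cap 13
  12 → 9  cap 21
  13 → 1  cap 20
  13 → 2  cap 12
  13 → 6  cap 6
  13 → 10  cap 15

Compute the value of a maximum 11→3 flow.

augment #1: 11→9→3 bottleneck 1, total now 1
augment #2: 11→6→4→3 bottleneck 9, total now 10
augment #3: 11→6→7→3 bottleneck 7, total now 17
augment #4: 11→8→7→3 bottleneck 4, total now 21
augment #5: 11→8→2→9→3 bottleneck 3, total now 24
augment #6: 11→8→12→9→3 bottleneck 13, total now 37

Maximum flow value: 37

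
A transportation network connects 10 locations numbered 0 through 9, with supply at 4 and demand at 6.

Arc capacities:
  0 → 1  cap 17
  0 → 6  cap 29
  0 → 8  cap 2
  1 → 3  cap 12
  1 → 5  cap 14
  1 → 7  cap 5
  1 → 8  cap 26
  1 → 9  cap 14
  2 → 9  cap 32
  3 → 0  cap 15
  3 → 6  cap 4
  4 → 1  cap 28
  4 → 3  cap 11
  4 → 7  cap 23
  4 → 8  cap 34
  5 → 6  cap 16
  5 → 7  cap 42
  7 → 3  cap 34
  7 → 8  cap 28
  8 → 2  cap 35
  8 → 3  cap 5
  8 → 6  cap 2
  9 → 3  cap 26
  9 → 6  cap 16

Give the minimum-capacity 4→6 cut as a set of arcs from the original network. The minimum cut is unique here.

Min-cut arcs: {(1,5), (3,0), (3,6), (8,6), (9,6)} (total capacity 51)

augment #1: 4→3→6 push 4
augment #2: 4→8→6 push 2
augment #3: 4→1→5→6 push 14
augment #4: 4→1→9→6 push 14
augment #5: 4→3→0→6 push 7
augment #6: 4→7→3→0→6 push 8
augment #7: 4→8→2→9→6 push 2
max flow = 51; residual-reachable set from 4 gives S-side
cut edges (S→T): {(1,5), (3,0), (3,6), (8,6), (9,6)} total cap 51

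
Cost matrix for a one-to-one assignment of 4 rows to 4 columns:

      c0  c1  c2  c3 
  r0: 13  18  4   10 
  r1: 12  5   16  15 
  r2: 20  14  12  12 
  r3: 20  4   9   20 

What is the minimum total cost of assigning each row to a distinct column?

Minimum assignment cost: 32

optimal assignment: row0→col2 (cost 4), row1→col0 (cost 12), row2→col3 (cost 12), row3→col1 (cost 4)
total = 4 + 12 + 12 + 4 = 32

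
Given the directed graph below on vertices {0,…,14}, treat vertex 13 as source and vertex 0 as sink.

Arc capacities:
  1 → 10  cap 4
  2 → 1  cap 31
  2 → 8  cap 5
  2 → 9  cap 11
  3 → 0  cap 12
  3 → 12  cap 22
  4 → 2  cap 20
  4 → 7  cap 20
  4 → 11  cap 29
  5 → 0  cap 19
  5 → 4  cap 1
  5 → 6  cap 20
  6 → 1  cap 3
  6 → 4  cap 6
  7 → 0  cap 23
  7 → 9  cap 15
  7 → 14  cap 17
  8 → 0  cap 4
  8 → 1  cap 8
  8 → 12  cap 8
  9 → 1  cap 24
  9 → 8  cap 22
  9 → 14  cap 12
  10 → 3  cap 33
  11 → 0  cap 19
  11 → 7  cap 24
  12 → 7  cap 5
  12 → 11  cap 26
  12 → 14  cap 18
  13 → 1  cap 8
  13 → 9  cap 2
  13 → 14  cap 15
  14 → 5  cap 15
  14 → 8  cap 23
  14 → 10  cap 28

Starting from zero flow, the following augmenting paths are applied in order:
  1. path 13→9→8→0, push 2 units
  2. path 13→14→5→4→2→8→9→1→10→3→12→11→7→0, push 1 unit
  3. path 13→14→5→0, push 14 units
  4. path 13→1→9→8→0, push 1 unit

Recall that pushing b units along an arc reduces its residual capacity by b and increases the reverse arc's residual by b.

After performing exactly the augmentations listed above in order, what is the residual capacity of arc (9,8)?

Residual capacity of (9,8): 20

after path 1 (13→9→8→0, push 2): res(9,8)=20
after path 2 (13→14→5→4→2→8→9→1→10→3→12→11→7→0, push 1): res(9,8)=21
after path 3 (13→14→5→0, push 14): res(9,8)=21
after path 4 (13→1→9→8→0, push 1): res(9,8)=20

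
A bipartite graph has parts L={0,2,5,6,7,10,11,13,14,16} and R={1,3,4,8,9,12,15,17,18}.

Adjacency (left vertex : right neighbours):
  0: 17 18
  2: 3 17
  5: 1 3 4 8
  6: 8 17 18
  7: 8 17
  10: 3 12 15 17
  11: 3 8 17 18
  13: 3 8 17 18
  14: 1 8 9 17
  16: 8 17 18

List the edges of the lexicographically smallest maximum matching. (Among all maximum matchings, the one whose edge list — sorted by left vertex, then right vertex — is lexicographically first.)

Lex-smallest maximum matching: {(0,17), (2,3), (5,1), (6,8), (10,12), (11,18), (14,9)}

|M| = 7 (so the lex-smallest maximum matching has 7 edges)
process left vertices in ascending order; for each, take the smallest-labelled available neighbour that still permits 7 edges overall, or leave it unmatched if none does
lex-smallest matching: {0-17, 2-3, 5-1, 6-8, 10-12, 11-18, 14-9}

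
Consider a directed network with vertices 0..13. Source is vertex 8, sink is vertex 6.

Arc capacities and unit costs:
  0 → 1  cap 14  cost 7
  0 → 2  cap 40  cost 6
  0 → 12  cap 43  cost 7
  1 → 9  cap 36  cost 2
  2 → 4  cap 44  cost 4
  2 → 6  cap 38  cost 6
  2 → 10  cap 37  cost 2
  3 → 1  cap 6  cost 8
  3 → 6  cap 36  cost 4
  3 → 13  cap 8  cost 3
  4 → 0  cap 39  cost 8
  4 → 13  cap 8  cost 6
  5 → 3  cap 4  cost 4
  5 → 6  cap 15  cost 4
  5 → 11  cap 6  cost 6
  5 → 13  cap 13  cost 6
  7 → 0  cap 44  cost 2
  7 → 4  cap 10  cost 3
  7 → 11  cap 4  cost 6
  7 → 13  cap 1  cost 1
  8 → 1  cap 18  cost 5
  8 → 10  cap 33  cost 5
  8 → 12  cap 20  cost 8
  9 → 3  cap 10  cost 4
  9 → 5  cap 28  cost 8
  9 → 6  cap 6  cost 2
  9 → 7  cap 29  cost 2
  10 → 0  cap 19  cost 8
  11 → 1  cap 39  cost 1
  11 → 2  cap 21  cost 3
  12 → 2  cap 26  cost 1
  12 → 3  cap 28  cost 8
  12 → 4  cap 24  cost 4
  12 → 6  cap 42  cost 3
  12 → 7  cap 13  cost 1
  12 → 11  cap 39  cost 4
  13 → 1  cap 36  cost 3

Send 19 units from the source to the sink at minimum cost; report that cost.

shortest-cost path #1: 8→1→9→6 push 6 @ unit cost 9 (adds 54)
shortest-cost path #2: 8→12→6 push 13 @ unit cost 11 (adds 143)
total cost = 197

Minimum cost for 19 units: 197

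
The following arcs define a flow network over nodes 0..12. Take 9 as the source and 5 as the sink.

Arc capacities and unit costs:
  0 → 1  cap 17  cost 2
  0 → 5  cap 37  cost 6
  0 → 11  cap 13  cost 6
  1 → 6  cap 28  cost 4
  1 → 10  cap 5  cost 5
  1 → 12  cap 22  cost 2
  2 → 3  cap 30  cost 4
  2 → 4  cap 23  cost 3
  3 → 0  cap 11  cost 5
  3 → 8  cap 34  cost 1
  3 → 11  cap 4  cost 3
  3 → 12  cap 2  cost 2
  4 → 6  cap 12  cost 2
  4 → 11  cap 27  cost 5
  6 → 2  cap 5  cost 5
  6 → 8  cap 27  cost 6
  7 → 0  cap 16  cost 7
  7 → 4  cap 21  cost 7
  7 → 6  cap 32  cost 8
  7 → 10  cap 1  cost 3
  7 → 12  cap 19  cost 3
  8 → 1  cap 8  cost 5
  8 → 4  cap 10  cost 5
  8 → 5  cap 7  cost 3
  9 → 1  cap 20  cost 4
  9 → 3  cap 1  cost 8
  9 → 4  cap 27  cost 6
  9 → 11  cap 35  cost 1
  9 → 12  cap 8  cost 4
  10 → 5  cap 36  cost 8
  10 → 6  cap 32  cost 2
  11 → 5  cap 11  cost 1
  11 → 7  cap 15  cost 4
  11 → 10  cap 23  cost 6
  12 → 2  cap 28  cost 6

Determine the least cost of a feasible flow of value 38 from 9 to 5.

Minimum cost for 38 units: 429

shortest-cost path #1: 9→11→5 push 11 @ unit cost 2 (adds 22)
shortest-cost path #2: 9→3→8→5 push 1 @ unit cost 12 (adds 12)
shortest-cost path #3: 9→11→10→5 push 23 @ unit cost 15 (adds 345)
shortest-cost path #4: 9→11→7→10→5 push 1 @ unit cost 16 (adds 16)
shortest-cost path #5: 9→1→6→8→5 push 2 @ unit cost 17 (adds 34)
total cost = 429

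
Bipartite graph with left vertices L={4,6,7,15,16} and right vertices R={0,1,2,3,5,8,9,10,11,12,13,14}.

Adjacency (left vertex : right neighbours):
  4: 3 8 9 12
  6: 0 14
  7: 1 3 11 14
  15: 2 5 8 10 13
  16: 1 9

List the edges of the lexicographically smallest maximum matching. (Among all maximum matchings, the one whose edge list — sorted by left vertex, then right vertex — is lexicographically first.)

|M| = 5 (so the lex-smallest maximum matching has 5 edges)
process left vertices in ascending order; for each, take the smallest-labelled available neighbour that still permits 5 edges overall, or leave it unmatched if none does
lex-smallest matching: {4-3, 6-0, 7-1, 15-2, 16-9}

Lex-smallest maximum matching: {(4,3), (6,0), (7,1), (15,2), (16,9)}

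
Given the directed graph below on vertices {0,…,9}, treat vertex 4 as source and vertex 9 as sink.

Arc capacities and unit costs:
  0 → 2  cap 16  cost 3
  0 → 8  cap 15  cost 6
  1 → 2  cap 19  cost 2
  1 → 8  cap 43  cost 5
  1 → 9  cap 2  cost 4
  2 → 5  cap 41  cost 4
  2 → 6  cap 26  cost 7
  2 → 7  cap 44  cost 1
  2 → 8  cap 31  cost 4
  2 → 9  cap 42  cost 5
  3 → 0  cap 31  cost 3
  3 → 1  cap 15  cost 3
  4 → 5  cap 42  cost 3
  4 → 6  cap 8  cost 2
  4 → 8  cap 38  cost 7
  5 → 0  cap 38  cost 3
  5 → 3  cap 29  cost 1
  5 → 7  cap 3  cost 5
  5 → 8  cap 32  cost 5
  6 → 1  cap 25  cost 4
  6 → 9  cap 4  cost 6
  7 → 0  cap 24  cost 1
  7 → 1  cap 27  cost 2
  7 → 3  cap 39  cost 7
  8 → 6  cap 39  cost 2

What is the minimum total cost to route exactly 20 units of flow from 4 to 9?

Minimum cost for 20 units: 246

shortest-cost path #1: 4→6→9 push 4 @ unit cost 8 (adds 32)
shortest-cost path #2: 4→6→1→9 push 2 @ unit cost 10 (adds 20)
shortest-cost path #3: 4→6→1→2→9 push 2 @ unit cost 13 (adds 26)
shortest-cost path #4: 4→5→0→2→9 push 12 @ unit cost 14 (adds 168)
total cost = 246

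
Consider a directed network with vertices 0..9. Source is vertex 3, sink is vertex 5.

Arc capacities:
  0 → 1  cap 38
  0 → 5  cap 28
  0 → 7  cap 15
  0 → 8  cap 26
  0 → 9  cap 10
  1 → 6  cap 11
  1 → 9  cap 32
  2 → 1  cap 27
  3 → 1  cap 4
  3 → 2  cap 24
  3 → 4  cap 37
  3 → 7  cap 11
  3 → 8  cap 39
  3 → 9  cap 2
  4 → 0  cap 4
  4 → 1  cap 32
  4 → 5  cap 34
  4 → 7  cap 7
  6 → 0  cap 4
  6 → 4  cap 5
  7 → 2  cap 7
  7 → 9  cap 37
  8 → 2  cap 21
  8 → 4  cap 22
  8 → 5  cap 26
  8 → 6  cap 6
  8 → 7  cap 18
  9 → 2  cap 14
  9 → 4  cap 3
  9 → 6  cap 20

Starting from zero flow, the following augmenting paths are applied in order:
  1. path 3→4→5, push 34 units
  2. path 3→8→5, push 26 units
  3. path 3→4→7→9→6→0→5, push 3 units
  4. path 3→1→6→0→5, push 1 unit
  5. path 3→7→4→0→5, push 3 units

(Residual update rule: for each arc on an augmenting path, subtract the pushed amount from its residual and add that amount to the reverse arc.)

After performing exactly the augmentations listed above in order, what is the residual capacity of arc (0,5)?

Residual capacity of (0,5): 21

after path 1 (3→4→5, push 34): res(0,5)=28
after path 2 (3→8→5, push 26): res(0,5)=28
after path 3 (3→4→7→9→6→0→5, push 3): res(0,5)=25
after path 4 (3→1→6→0→5, push 1): res(0,5)=24
after path 5 (3→7→4→0→5, push 3): res(0,5)=21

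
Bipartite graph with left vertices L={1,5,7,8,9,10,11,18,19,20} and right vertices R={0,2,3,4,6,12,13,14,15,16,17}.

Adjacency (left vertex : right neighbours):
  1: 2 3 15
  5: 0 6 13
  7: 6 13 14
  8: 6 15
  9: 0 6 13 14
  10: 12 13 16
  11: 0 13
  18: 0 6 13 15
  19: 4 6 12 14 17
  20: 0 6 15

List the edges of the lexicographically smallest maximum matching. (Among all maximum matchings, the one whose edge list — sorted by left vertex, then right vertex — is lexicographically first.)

Lex-smallest maximum matching: {(1,2), (5,0), (7,6), (8,15), (9,14), (10,12), (11,13), (19,4)}

|M| = 8 (so the lex-smallest maximum matching has 8 edges)
process left vertices in ascending order; for each, take the smallest-labelled available neighbour that still permits 8 edges overall, or leave it unmatched if none does
lex-smallest matching: {1-2, 5-0, 7-6, 8-15, 9-14, 10-12, 11-13, 19-4}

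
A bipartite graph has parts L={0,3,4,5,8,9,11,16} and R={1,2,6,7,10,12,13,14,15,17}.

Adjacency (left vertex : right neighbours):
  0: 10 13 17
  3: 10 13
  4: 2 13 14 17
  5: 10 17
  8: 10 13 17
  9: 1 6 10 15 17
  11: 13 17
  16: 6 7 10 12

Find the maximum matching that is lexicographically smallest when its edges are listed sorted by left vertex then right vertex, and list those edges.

|M| = 6 (so the lex-smallest maximum matching has 6 edges)
process left vertices in ascending order; for each, take the smallest-labelled available neighbour that still permits 6 edges overall, or leave it unmatched if none does
lex-smallest matching: {0-10, 3-13, 4-2, 5-17, 9-1, 16-6}

Lex-smallest maximum matching: {(0,10), (3,13), (4,2), (5,17), (9,1), (16,6)}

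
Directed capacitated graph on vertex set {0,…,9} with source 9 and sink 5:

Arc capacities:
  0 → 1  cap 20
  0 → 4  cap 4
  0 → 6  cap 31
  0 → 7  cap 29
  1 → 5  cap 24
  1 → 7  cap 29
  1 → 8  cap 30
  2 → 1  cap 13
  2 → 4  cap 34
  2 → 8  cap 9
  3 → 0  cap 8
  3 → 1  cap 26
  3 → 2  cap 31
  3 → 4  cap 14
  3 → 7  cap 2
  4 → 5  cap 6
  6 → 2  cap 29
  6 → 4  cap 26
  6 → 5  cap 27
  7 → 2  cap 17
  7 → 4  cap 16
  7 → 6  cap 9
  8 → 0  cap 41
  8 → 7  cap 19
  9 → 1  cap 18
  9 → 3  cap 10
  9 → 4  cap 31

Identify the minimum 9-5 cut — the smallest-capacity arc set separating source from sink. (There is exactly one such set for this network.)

augment #1: 9→1→5 push 18
augment #2: 9→4→5 push 6
augment #3: 9→3→1→5 push 6
augment #4: 9→3→0→6→5 push 4
max flow = 34; residual-reachable set from 9 gives S-side
cut edges (S→T): {(4,5), (9,1), (9,3)} total cap 34

Min-cut arcs: {(4,5), (9,1), (9,3)} (total capacity 34)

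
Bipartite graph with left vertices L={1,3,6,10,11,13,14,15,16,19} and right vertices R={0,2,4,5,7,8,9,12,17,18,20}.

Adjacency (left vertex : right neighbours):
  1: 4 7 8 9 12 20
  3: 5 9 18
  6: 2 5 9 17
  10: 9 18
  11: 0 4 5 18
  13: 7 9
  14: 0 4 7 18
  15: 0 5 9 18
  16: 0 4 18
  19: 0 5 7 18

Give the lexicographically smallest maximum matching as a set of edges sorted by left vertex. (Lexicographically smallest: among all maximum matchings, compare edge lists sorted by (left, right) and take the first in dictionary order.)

|M| = 8 (so the lex-smallest maximum matching has 8 edges)
process left vertices in ascending order; for each, take the smallest-labelled available neighbour that still permits 8 edges overall, or leave it unmatched if none does
lex-smallest matching: {1-8, 3-5, 6-2, 10-9, 11-0, 13-7, 14-4, 15-18}

Lex-smallest maximum matching: {(1,8), (3,5), (6,2), (10,9), (11,0), (13,7), (14,4), (15,18)}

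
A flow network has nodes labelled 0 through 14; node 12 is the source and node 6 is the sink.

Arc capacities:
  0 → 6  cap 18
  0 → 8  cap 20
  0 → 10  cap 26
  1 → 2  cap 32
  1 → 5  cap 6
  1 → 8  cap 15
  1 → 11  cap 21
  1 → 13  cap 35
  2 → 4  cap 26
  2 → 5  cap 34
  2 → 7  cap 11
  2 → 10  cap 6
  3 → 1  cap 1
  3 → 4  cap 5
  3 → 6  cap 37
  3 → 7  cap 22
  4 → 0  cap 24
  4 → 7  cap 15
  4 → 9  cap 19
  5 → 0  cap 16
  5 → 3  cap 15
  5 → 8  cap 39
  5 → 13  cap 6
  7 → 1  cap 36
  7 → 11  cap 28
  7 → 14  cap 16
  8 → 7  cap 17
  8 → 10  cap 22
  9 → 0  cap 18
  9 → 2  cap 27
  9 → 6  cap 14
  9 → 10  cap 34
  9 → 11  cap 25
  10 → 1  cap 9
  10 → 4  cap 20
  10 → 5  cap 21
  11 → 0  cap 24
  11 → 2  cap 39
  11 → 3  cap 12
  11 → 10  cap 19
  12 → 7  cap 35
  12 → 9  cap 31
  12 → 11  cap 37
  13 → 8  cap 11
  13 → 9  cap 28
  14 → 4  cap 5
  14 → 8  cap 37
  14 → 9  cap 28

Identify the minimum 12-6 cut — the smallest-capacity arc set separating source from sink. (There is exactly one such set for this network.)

augment #1: 12→9→6 push 14
augment #2: 12→9→0→6 push 17
augment #3: 12→11→0→6 push 1
augment #4: 12→11→3→6 push 12
augment #5: 12→7→1→5→3→6 push 6
augment #6: 12→11→2→5→3→6 push 9
max flow = 59; residual-reachable set from 12 gives S-side
cut edges (S→T): {(0,6), (5,3), (9,6), (11,3)} total cap 59

Min-cut arcs: {(0,6), (5,3), (9,6), (11,3)} (total capacity 59)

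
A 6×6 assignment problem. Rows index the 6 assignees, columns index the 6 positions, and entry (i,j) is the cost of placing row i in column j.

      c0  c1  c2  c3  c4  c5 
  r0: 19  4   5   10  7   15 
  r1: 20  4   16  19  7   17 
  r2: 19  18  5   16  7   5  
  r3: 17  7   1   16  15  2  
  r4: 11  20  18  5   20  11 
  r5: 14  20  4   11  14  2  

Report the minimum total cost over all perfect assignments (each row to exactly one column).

optimal assignment: row0→col3 (cost 10), row1→col1 (cost 4), row2→col4 (cost 7), row3→col2 (cost 1), row4→col0 (cost 11), row5→col5 (cost 2)
total = 10 + 4 + 7 + 1 + 11 + 2 = 35

Minimum assignment cost: 35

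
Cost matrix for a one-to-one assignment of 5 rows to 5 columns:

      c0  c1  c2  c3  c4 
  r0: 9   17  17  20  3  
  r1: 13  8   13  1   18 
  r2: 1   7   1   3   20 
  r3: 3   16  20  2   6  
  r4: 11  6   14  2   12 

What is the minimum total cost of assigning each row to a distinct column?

optimal assignment: row0→col4 (cost 3), row1→col3 (cost 1), row2→col2 (cost 1), row3→col0 (cost 3), row4→col1 (cost 6)
total = 3 + 1 + 1 + 3 + 6 = 14

Minimum assignment cost: 14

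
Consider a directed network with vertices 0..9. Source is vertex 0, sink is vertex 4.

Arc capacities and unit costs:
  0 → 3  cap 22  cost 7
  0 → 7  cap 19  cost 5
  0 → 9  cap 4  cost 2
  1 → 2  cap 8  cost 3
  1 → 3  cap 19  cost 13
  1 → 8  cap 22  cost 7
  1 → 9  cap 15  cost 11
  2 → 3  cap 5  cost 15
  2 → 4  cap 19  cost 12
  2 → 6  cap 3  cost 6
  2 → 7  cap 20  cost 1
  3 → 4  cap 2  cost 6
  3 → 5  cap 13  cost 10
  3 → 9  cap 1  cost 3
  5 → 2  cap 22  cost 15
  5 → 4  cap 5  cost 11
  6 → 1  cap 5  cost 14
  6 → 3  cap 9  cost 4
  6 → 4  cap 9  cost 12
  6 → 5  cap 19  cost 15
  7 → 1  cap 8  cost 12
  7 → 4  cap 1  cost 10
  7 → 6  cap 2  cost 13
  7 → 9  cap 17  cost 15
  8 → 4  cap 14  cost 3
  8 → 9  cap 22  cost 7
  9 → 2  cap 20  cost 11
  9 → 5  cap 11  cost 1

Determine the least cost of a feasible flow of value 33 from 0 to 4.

shortest-cost path #1: 0→3→4 push 2 @ unit cost 13 (adds 26)
shortest-cost path #2: 0→9→5→4 push 4 @ unit cost 14 (adds 56)
shortest-cost path #3: 0→7→4 push 1 @ unit cost 15 (adds 15)
shortest-cost path #4: 0→3→9→5→4 push 1 @ unit cost 22 (adds 22)
shortest-cost path #5: 0→7→1→8→4 push 8 @ unit cost 27 (adds 216)
shortest-cost path #6: 0→7→6→4 push 2 @ unit cost 30 (adds 60)
shortest-cost path #7: 0→3→5→9→2→4 push 5 @ unit cost 39 (adds 195)
shortest-cost path #8: 0→7→9→2→4 push 8 @ unit cost 43 (adds 344)
shortest-cost path #9: 0→3→5→2→4 push 2 @ unit cost 44 (adds 88)
total cost = 1022

Minimum cost for 33 units: 1022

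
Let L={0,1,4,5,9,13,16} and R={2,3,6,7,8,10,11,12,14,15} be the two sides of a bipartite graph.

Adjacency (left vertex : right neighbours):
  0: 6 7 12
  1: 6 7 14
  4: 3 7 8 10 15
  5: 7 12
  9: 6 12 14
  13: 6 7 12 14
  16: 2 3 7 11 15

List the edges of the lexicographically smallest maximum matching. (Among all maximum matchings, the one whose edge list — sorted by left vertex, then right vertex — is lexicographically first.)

|M| = 6 (so the lex-smallest maximum matching has 6 edges)
process left vertices in ascending order; for each, take the smallest-labelled available neighbour that still permits 6 edges overall, or leave it unmatched if none does
lex-smallest matching: {0-6, 1-7, 4-3, 5-12, 9-14, 16-2}

Lex-smallest maximum matching: {(0,6), (1,7), (4,3), (5,12), (9,14), (16,2)}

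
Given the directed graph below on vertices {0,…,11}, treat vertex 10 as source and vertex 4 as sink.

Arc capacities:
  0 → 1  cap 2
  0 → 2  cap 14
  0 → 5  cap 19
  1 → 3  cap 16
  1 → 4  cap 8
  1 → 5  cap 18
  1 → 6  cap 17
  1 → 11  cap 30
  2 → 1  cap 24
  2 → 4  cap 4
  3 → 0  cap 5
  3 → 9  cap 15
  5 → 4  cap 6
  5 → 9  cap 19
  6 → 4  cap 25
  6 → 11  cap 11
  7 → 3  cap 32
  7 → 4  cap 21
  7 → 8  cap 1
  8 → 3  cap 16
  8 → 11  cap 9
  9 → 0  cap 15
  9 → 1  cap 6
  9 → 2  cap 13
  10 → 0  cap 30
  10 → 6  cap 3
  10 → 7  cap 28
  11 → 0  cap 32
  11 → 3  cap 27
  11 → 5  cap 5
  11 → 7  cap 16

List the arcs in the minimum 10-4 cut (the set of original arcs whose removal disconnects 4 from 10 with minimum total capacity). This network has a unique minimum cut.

augment #1: 10→6→4 push 3
augment #2: 10→7→4 push 21
augment #3: 10→0→1→4 push 2
augment #4: 10→0→2→4 push 4
augment #5: 10→0→5→4 push 6
augment #6: 10→0→2→1→4 push 6
augment #7: 10→0→2→1→6→4 push 4
augment #8: 10→0→5→9→1→6→4 push 6
augment #9: 10→0→5→9→2→1→6→4 push 2
augment #10: 10→7→3→9→2→1→6→4 push 5
max flow = 59; residual-reachable set from 10 gives S-side
cut edges (S→T): {(1,4), (1,6), (2,4), (5,4), (7,4), (10,6)} total cap 59

Min-cut arcs: {(1,4), (1,6), (2,4), (5,4), (7,4), (10,6)} (total capacity 59)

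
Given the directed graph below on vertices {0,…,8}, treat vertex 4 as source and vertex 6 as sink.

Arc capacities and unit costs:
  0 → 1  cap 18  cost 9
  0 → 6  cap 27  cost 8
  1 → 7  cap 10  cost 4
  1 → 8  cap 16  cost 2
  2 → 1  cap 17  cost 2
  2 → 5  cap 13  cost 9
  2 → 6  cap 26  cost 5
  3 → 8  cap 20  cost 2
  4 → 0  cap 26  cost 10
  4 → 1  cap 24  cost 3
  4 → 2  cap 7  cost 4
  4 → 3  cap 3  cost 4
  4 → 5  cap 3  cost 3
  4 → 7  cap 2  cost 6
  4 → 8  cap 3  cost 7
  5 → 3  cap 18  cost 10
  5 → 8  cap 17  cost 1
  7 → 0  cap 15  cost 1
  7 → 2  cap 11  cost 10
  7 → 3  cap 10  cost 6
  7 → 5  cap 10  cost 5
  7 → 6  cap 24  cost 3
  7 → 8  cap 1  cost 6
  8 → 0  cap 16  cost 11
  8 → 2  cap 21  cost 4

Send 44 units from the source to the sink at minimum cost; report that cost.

Minimum cost for 44 units: 554

shortest-cost path #1: 4→7→6 push 2 @ unit cost 9 (adds 18)
shortest-cost path #2: 4→2→6 push 7 @ unit cost 9 (adds 63)
shortest-cost path #3: 4→1→7→6 push 10 @ unit cost 10 (adds 100)
shortest-cost path #4: 4→5→8→2→6 push 3 @ unit cost 13 (adds 39)
shortest-cost path #5: 4→1→8→2→6 push 14 @ unit cost 14 (adds 196)
shortest-cost path #6: 4→3→8→2→6 push 2 @ unit cost 15 (adds 30)
shortest-cost path #7: 4→0→6 push 6 @ unit cost 18 (adds 108)
total cost = 554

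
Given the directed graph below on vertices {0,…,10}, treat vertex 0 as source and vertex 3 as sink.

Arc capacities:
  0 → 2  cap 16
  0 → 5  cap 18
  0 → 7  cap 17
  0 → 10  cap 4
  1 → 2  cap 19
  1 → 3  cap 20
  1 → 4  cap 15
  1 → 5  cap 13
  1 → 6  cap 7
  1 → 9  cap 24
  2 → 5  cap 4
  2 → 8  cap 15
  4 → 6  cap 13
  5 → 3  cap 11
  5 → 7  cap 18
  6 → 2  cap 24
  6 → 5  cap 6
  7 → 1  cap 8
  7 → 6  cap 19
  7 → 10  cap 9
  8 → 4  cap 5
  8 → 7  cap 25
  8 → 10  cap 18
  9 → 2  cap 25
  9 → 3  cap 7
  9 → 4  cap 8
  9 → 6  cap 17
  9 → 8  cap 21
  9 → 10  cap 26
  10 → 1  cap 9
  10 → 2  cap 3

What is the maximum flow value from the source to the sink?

augment #1: 0→5→3 bottleneck 11, total now 11
augment #2: 0→7→1→3 bottleneck 8, total now 19
augment #3: 0→10→1→3 bottleneck 4, total now 23
augment #4: 0→7→10→1→3 bottleneck 5, total now 28

Maximum flow value: 28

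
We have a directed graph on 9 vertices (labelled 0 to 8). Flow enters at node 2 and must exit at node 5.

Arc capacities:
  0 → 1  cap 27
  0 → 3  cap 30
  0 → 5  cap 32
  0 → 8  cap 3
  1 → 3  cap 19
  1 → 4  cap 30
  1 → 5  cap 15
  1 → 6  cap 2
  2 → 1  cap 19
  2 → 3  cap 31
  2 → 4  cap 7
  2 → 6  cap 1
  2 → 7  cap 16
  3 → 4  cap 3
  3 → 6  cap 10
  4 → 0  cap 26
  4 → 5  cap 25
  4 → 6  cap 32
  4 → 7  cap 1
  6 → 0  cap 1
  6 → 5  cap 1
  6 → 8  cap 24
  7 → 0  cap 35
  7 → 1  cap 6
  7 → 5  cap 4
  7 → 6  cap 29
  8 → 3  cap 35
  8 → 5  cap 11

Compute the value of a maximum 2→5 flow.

Maximum flow value: 56

augment #1: 2→1→5 bottleneck 15, total now 15
augment #2: 2→4→5 bottleneck 7, total now 22
augment #3: 2→6→5 bottleneck 1, total now 23
augment #4: 2→7→5 bottleneck 4, total now 27
augment #5: 2→1→4→5 bottleneck 4, total now 31
augment #6: 2→3→4→5 bottleneck 3, total now 34
augment #7: 2→7→0→5 bottleneck 12, total now 46
augment #8: 2→3→6→0→5 bottleneck 1, total now 47
augment #9: 2→3→6→8→5 bottleneck 9, total now 56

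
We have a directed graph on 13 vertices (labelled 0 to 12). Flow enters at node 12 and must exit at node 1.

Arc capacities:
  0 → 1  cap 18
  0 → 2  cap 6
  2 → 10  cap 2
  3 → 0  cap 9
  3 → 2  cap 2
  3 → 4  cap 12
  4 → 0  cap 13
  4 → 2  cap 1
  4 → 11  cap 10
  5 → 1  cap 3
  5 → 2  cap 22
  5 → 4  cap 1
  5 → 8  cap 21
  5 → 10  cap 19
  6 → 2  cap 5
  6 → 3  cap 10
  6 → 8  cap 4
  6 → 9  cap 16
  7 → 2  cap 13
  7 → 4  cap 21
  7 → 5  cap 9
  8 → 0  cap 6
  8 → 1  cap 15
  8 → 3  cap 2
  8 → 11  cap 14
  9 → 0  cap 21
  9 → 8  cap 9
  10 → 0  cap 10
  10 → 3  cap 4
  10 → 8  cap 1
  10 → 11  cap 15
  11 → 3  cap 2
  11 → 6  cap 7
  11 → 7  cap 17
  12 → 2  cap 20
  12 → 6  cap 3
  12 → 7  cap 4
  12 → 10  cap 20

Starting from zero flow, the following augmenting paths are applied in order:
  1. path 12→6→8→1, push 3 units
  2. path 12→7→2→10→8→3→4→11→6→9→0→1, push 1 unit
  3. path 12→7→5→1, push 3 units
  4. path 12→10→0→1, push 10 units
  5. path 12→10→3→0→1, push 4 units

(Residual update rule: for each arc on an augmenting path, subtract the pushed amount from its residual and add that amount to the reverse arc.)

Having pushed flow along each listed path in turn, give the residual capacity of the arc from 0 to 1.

after path 1 (12→6→8→1, push 3): res(0,1)=18
after path 2 (12→7→2→10→8→3→4→11→6→9→0→1, push 1): res(0,1)=17
after path 3 (12→7→5→1, push 3): res(0,1)=17
after path 4 (12→10→0→1, push 10): res(0,1)=7
after path 5 (12→10→3→0→1, push 4): res(0,1)=3

Residual capacity of (0,1): 3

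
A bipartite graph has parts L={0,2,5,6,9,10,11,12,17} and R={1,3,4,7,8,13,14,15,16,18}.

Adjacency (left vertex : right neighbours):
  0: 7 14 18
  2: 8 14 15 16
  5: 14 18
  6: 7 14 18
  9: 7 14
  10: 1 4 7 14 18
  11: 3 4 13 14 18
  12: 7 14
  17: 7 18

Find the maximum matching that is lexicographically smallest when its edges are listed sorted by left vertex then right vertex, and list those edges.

Lex-smallest maximum matching: {(0,7), (2,8), (5,14), (6,18), (10,1), (11,3)}

|M| = 6 (so the lex-smallest maximum matching has 6 edges)
process left vertices in ascending order; for each, take the smallest-labelled available neighbour that still permits 6 edges overall, or leave it unmatched if none does
lex-smallest matching: {0-7, 2-8, 5-14, 6-18, 10-1, 11-3}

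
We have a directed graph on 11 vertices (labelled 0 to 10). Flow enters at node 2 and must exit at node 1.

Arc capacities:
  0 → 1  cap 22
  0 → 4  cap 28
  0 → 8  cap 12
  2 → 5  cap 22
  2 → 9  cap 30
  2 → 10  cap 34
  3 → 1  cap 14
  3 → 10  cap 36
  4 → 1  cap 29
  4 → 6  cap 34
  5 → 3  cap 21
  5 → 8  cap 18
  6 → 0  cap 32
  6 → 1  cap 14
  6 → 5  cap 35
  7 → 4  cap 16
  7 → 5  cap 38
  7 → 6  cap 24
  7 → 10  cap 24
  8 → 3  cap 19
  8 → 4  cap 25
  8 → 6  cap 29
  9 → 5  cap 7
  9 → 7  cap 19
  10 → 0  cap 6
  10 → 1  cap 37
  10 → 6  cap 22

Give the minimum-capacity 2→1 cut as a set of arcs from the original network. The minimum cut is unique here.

Min-cut arcs: {(2,5), (2,10), (9,5), (9,7)} (total capacity 82)

augment #1: 2→10→1 push 34
augment #2: 2→5→3→1 push 14
augment #3: 2→5→3→10→1 push 3
augment #4: 2→5→8→4→1 push 5
augment #5: 2→9→7→4→1 push 16
augment #6: 2→9→7→6→1 push 3
augment #7: 2→9→5→8→4→1 push 7
max flow = 82; residual-reachable set from 2 gives S-side
cut edges (S→T): {(2,5), (2,10), (9,5), (9,7)} total cap 82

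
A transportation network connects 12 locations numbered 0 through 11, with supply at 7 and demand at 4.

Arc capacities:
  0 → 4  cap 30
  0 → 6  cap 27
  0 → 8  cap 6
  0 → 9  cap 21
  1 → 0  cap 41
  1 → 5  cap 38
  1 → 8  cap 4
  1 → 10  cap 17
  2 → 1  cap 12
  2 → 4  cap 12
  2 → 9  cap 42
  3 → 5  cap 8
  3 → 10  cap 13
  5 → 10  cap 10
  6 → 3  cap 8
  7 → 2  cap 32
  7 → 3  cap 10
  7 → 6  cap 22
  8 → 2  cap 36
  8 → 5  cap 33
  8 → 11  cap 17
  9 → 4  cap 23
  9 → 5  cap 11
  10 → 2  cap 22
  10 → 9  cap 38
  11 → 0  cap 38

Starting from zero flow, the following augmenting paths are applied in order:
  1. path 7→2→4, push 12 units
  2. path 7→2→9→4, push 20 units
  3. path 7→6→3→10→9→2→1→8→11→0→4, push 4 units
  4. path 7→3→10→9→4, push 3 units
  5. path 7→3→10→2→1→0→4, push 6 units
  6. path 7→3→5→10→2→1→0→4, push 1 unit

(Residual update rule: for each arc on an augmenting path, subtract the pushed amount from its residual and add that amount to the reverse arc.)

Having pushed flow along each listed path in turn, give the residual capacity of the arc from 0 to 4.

after path 1 (7→2→4, push 12): res(0,4)=30
after path 2 (7→2→9→4, push 20): res(0,4)=30
after path 3 (7→6→3→10→9→2→1→8→11→0→4, push 4): res(0,4)=26
after path 4 (7→3→10→9→4, push 3): res(0,4)=26
after path 5 (7→3→10→2→1→0→4, push 6): res(0,4)=20
after path 6 (7→3→5→10→2→1→0→4, push 1): res(0,4)=19

Residual capacity of (0,4): 19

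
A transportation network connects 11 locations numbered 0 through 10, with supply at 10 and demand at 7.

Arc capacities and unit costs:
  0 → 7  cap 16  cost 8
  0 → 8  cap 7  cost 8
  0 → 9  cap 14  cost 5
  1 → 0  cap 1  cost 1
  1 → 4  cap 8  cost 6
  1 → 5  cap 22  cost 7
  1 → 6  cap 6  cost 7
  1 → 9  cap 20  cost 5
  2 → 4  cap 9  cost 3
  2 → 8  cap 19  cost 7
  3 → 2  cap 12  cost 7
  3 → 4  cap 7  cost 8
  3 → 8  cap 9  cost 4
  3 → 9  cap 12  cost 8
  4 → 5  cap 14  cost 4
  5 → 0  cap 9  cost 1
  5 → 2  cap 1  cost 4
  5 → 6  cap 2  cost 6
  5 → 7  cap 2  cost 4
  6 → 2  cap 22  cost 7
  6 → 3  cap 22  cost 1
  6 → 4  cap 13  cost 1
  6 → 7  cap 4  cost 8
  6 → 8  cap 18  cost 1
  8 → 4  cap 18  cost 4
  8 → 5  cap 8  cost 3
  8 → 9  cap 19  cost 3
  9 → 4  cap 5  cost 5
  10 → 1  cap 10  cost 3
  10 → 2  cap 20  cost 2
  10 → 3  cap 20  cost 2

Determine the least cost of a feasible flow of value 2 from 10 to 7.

shortest-cost path #1: 10→1→0→7 push 1 @ unit cost 12 (adds 12)
shortest-cost path #2: 10→2→4→5→7 push 1 @ unit cost 13 (adds 13)
total cost = 25

Minimum cost for 2 units: 25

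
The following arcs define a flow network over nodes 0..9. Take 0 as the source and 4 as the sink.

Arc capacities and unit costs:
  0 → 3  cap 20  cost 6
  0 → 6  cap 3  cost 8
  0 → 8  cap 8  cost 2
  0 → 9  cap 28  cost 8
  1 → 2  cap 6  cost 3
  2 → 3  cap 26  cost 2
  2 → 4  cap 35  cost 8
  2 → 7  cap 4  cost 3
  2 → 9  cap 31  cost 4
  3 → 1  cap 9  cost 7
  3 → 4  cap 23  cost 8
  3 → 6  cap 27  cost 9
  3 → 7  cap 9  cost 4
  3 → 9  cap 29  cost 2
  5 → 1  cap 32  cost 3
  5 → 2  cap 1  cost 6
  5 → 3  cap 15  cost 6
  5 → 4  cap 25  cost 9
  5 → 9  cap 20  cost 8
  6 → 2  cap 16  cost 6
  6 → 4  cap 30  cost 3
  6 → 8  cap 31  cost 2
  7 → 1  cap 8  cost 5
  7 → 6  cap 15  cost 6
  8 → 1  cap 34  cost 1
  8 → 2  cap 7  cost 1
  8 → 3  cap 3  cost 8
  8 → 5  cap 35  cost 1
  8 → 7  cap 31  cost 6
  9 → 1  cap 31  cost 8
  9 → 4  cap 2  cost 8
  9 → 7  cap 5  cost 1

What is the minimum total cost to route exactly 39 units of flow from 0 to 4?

Minimum cost for 39 units: 551

shortest-cost path #1: 0→6→4 push 3 @ unit cost 11 (adds 33)
shortest-cost path #2: 0→8→2→4 push 7 @ unit cost 11 (adds 77)
shortest-cost path #3: 0→8→5→4 push 1 @ unit cost 12 (adds 12)
shortest-cost path #4: 0→3→4 push 20 @ unit cost 14 (adds 280)
shortest-cost path #5: 0→9→4 push 2 @ unit cost 16 (adds 32)
shortest-cost path #6: 0→9→7→6→4 push 5 @ unit cost 18 (adds 90)
shortest-cost path #7: 0→9→1→2→4 push 1 @ unit cost 27 (adds 27)
total cost = 551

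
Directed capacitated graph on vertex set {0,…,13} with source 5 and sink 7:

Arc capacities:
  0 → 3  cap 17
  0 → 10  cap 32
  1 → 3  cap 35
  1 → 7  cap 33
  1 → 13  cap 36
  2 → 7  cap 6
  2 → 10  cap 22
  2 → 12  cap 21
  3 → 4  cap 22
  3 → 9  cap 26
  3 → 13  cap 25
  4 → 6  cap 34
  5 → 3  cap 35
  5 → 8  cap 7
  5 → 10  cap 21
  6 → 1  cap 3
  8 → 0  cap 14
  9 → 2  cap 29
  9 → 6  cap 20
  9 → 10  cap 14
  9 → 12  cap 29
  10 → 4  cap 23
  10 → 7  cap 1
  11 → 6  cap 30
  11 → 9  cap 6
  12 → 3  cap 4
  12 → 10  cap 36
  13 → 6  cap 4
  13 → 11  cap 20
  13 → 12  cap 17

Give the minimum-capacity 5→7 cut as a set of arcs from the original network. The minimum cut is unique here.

Min-cut arcs: {(2,7), (6,1), (10,7)} (total capacity 10)

augment #1: 5→10→7 push 1
augment #2: 5→3→9→2→7 push 6
augment #3: 5→3→4→6→1→7 push 3
max flow = 10; residual-reachable set from 5 gives S-side
cut edges (S→T): {(2,7), (6,1), (10,7)} total cap 10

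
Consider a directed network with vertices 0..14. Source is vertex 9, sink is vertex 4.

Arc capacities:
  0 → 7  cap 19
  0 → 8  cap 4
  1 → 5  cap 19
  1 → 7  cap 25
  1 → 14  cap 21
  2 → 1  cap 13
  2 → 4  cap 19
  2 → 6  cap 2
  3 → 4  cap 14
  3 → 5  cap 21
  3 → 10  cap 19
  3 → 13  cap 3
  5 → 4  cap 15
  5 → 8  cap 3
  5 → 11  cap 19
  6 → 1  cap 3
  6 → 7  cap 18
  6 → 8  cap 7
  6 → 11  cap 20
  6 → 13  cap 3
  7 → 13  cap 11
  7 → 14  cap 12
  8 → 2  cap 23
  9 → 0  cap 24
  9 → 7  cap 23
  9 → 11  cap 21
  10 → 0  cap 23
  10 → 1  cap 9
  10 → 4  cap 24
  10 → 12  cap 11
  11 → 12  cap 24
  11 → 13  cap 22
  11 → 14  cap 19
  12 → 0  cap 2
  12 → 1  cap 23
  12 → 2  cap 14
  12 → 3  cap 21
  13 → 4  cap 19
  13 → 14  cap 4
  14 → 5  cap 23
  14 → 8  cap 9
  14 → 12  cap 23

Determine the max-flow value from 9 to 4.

Maximum flow value: 48

augment #1: 9→7→13→4 bottleneck 11, total now 11
augment #2: 9→11→13→4 bottleneck 8, total now 19
augment #3: 9→0→8→2→4 bottleneck 4, total now 23
augment #4: 9→7→14→5→4 bottleneck 12, total now 35
augment #5: 9→11→12→2→4 bottleneck 13, total now 48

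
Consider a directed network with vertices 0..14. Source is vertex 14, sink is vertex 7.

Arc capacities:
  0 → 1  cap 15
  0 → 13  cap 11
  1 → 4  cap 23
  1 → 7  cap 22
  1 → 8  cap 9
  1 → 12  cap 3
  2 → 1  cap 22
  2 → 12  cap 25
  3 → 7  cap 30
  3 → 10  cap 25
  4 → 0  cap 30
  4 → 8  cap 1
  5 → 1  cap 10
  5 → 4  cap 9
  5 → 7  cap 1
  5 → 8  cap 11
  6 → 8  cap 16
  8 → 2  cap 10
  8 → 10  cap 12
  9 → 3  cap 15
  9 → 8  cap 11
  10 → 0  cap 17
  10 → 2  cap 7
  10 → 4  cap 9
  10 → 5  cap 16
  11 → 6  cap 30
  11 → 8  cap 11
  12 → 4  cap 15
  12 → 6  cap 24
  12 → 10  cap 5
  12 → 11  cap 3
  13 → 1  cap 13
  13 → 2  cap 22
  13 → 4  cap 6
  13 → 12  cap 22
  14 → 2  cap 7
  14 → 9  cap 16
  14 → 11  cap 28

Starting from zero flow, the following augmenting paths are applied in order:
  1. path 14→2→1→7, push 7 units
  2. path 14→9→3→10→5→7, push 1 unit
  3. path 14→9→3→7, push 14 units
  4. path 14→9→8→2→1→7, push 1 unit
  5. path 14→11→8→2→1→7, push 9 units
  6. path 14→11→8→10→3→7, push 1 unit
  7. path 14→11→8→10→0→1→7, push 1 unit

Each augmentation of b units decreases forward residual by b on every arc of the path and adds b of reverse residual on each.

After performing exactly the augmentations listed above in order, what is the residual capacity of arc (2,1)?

Residual capacity of (2,1): 5

after path 1 (14→2→1→7, push 7): res(2,1)=15
after path 2 (14→9→3→10→5→7, push 1): res(2,1)=15
after path 3 (14→9→3→7, push 14): res(2,1)=15
after path 4 (14→9→8→2→1→7, push 1): res(2,1)=14
after path 5 (14→11→8→2→1→7, push 9): res(2,1)=5
after path 6 (14→11→8→10→3→7, push 1): res(2,1)=5
after path 7 (14→11→8→10→0→1→7, push 1): res(2,1)=5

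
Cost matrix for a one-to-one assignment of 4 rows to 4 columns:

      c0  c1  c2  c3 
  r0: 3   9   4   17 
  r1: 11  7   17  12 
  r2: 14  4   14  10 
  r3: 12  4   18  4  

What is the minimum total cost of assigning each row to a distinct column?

Minimum assignment cost: 23

optimal assignment: row0→col2 (cost 4), row1→col0 (cost 11), row2→col1 (cost 4), row3→col3 (cost 4)
total = 4 + 11 + 4 + 4 = 23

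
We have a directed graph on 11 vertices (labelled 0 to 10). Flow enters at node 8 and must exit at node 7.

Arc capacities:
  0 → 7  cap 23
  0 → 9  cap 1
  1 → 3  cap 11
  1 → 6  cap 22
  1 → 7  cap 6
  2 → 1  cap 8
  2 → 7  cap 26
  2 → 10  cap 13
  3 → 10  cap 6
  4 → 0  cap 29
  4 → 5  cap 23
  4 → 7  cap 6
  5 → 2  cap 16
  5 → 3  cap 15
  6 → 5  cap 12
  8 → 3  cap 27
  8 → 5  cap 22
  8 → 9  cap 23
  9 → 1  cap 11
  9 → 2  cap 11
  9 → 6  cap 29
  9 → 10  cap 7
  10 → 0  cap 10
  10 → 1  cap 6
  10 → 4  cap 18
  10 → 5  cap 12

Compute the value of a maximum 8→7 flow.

augment #1: 8→5→2→7 bottleneck 16, total now 16
augment #2: 8→9→1→7 bottleneck 6, total now 22
augment #3: 8→9→2→7 bottleneck 10, total now 32
augment #4: 8→3→10→0→7 bottleneck 6, total now 38
augment #5: 8→9→10→0→7 bottleneck 4, total now 42
augment #6: 8→9→10→4→7 bottleneck 3, total now 45

Maximum flow value: 45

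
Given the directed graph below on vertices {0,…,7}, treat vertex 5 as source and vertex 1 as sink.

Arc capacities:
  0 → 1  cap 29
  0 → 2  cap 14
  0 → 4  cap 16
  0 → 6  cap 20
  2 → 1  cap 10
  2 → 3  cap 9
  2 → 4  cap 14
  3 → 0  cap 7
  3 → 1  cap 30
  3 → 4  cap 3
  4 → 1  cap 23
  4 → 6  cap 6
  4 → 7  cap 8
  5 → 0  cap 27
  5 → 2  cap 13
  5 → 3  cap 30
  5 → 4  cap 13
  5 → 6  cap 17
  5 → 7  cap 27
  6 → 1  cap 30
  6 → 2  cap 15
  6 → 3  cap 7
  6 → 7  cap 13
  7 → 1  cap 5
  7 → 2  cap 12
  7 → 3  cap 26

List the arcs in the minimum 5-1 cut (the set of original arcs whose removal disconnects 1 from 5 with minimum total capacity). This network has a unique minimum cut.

augment #1: 5→0→1 push 27
augment #2: 5→2→1 push 10
augment #3: 5→3→1 push 30
augment #4: 5→4→1 push 13
augment #5: 5→6→1 push 17
augment #6: 5→7→1 push 5
augment #7: 5→2→4→1 push 3
augment #8: 5→7→2→4→1 push 7
augment #9: 5→7→3→0→1 push 2
augment #10: 5→7→2→4→6→1 push 4
augment #11: 5→7→3→0→6→1 push 5
augment #12: 5→7→3→4→6→1 push 2
max flow = 125; residual-reachable set from 5 gives S-side
cut edges (S→T): {(2,1), (3,0), (3,1), (4,1), (4,6), (5,0), (5,6), (7,1)} total cap 125

Min-cut arcs: {(2,1), (3,0), (3,1), (4,1), (4,6), (5,0), (5,6), (7,1)} (total capacity 125)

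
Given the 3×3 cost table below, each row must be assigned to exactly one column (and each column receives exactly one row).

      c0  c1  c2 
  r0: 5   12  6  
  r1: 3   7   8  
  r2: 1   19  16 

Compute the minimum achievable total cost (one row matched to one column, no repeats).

optimal assignment: row0→col2 (cost 6), row1→col1 (cost 7), row2→col0 (cost 1)
total = 6 + 7 + 1 = 14

Minimum assignment cost: 14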